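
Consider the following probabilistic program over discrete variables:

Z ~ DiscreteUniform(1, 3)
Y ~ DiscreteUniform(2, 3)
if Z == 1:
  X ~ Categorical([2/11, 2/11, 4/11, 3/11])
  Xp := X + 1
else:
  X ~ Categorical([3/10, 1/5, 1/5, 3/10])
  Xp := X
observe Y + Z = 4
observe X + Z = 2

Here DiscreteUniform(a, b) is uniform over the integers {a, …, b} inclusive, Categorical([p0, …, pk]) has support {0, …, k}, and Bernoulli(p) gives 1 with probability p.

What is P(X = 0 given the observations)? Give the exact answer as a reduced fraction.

Enumerate traces; 2 have nonzero weight after conditioning:
  (Z=1, Y=3, X=1) weight 1/33
  (Z=2, Y=2, X=0) weight 1/20
Group by X:
  weight(X=0) = 1/20
  weight(X=1) = 1/33
Total weight = 1/20 + 1/33 = 53/660
P(X=0 | obs) = 1/20 / 53/660 = 33/53
P(X=1 | obs) = 1/33 / 53/660 = 20/53

P(X = 0 | obs) = 33/53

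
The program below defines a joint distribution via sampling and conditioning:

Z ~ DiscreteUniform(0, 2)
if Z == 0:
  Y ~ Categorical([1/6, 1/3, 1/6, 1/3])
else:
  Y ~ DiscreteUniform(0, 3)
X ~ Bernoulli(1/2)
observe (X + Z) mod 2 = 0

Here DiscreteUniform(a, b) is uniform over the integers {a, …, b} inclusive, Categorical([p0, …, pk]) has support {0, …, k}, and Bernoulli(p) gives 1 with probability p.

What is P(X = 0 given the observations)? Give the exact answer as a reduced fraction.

P(X = 0 | obs) = 2/3

Enumerate traces; 12 have nonzero weight after conditioning:
  (Z=0, Y=0, X=0) weight 1/36
  (Z=0, Y=1, X=0) weight 1/18
  (Z=0, Y=2, X=0) weight 1/36
  (Z=0, Y=3, X=0) weight 1/18
  (Z=1, Y=0, X=1) weight 1/24
  (Z=1, Y=1, X=1) weight 1/24
  (Z=1, Y=2, X=1) weight 1/24
  (Z=1, Y=3, X=1) weight 1/24
  … 4 more
Group by X:
  weight(X=0) = 1/3
  weight(X=1) = 1/6
Total weight = 1/3 + 1/6 = 1/2
P(X=0 | obs) = 1/3 / 1/2 = 2/3
P(X=1 | obs) = 1/6 / 1/2 = 1/3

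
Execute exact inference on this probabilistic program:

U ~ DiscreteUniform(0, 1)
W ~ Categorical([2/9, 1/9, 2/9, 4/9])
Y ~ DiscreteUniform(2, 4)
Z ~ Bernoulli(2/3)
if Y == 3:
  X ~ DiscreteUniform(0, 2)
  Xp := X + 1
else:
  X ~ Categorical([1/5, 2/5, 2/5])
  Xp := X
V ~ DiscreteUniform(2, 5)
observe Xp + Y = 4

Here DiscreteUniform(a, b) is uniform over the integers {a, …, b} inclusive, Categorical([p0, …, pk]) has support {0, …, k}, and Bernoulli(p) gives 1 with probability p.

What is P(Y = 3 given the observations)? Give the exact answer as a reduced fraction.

Enumerate traces; 192 have nonzero weight after conditioning:
  (U=0, W=0, Y=2, Z=0, X=2, V=2) weight 1/810
  (U=0, W=0, Y=2, Z=0, X=2, V=3) weight 1/810
  (U=0, W=0, Y=2, Z=0, X=2, V=4) weight 1/810
  (U=0, W=0, Y=2, Z=0, X=2, V=5) weight 1/810
  (U=0, W=0, Y=2, Z=1, X=2, V=2) weight 1/405
  (U=0, W=0, Y=2, Z=1, X=2, V=3) weight 1/405
  (U=0, W=0, Y=2, Z=1, X=2, V=4) weight 1/405
  (U=0, W=0, Y=2, Z=1, X=2, V=5) weight 1/405
  (U=0, W=0, Y=3, Z=0, X=0, V=2) weight 1/972
  (U=0, W=0, Y=4, Z=0, X=0, V=2) weight 1/1620
  … 182 more
Group by Y:
  weight(Y=2) = 2/15
  weight(Y=3) = 1/9
  weight(Y=4) = 1/15
Total weight = 2/15 + 1/9 + 1/15 = 14/45
P(Y=2 | obs) = 2/15 / 14/45 = 3/7
P(Y=3 | obs) = 1/9 / 14/45 = 5/14
P(Y=4 | obs) = 1/15 / 14/45 = 3/14

P(Y = 3 | obs) = 5/14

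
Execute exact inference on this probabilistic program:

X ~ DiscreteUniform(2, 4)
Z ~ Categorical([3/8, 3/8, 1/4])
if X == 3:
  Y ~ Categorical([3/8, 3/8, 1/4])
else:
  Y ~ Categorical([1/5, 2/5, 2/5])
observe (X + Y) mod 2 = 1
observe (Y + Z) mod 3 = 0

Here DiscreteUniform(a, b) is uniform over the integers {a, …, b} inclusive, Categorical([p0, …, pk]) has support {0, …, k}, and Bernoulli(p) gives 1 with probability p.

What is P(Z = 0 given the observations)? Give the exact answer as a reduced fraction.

Enumerate traces; 4 have nonzero weight after conditioning:
  (X=2, Z=2, Y=1) weight 1/30
  (X=3, Z=0, Y=0) weight 3/64
  (X=3, Z=1, Y=2) weight 1/32
  (X=4, Z=2, Y=1) weight 1/30
Group by Z:
  weight(Z=0) = 3/64
  weight(Z=1) = 1/32
  weight(Z=2) = 1/15
Total weight = 3/64 + 1/32 + 1/15 = 139/960
P(Z=0 | obs) = 3/64 / 139/960 = 45/139
P(Z=1 | obs) = 1/32 / 139/960 = 30/139
P(Z=2 | obs) = 1/15 / 139/960 = 64/139

P(Z = 0 | obs) = 45/139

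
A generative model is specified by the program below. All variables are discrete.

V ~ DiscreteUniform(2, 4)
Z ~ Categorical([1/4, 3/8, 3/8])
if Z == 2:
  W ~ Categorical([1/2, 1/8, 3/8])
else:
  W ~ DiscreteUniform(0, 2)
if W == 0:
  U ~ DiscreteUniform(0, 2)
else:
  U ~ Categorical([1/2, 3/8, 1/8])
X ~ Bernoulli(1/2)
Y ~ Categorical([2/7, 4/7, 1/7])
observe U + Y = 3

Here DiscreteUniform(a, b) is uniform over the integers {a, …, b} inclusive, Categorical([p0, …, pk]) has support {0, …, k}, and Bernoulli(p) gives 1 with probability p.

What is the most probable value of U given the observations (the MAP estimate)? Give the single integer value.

Enumerate traces; 108 have nonzero weight after conditioning:
  (V=2, Z=0, W=0, U=1, X=0, Y=2) weight 1/1512
  (V=2, Z=0, W=0, U=1, X=1, Y=2) weight 1/1512
  (V=2, Z=0, W=0, U=2, X=0, Y=1) weight 1/378
  (V=2, Z=0, W=0, U=2, X=1, Y=1) weight 1/378
  (V=2, Z=0, W=1, U=1, X=0, Y=2) weight 1/1344
  (V=2, Z=0, W=1, U=1, X=1, Y=2) weight 1/1344
  (V=2, Z=0, W=1, U=2, X=0, Y=1) weight 1/1008
  (V=2, Z=0, W=1, U=2, X=1, Y=1) weight 1/1008
  … 100 more
Group by U:
  weight(U=1) = 59/1152
  weight(U=2) = 239/2016
Total weight = 59/1152 + 239/2016 = 1369/8064
P(U=1 | obs) = 59/1152 / 1369/8064 = 413/1369
P(U=2 | obs) = 239/2016 / 1369/8064 = 956/1369
argmax = 2

argmax_v P(U = v | obs) = 2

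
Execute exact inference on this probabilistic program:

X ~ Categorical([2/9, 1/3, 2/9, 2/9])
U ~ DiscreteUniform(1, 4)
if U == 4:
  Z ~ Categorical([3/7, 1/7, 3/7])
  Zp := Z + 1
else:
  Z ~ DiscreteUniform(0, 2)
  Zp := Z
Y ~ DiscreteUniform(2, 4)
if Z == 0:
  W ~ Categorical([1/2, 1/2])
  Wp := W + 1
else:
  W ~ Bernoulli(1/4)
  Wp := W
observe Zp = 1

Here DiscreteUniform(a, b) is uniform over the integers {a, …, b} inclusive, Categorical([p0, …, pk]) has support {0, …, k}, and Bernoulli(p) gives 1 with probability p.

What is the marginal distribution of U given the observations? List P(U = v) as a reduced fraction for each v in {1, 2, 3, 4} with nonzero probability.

Enumerate traces; 96 have nonzero weight after conditioning:
  (X=0, U=1, Z=1, Y=2, W=0) weight 1/216
  (X=0, U=1, Z=1, Y=2, W=1) weight 1/648
  (X=0, U=1, Z=1, Y=3, W=0) weight 1/216
  (X=0, U=1, Z=1, Y=3, W=1) weight 1/648
  (X=0, U=1, Z=1, Y=4, W=0) weight 1/216
  (X=0, U=1, Z=1, Y=4, W=1) weight 1/648
  (X=0, U=2, Z=1, Y=2, W=0) weight 1/216
  (X=0, U=2, Z=1, Y=2, W=1) weight 1/648
  (X=0, U=3, Z=1, Y=2, W=0) weight 1/216
  (X=0, U=4, Z=0, Y=2, W=0) weight 1/252
  … 86 more
Group by U:
  weight(U=1) = 1/12
  weight(U=2) = 1/12
  weight(U=3) = 1/12
  weight(U=4) = 3/28
Total weight = 1/12 + 1/12 + 1/12 + 3/28 = 5/14
P(U=1 | obs) = 1/12 / 5/14 = 7/30
P(U=2 | obs) = 1/12 / 5/14 = 7/30
P(U=3 | obs) = 1/12 / 5/14 = 7/30
P(U=4 | obs) = 3/28 / 5/14 = 3/10

P(U=1) = 7/30, P(U=2) = 7/30, P(U=3) = 7/30, P(U=4) = 3/10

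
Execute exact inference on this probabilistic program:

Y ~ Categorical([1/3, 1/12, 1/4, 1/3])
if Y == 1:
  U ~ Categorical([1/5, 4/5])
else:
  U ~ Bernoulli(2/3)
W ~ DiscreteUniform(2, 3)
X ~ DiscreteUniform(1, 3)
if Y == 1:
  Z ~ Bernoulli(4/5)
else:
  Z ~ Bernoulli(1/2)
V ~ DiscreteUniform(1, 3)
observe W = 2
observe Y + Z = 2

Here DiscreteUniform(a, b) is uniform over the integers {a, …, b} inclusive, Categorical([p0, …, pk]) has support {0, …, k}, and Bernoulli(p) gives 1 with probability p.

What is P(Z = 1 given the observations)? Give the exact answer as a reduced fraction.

Enumerate traces; 36 have nonzero weight after conditioning:
  (Y=1, U=0, W=2, X=1, Z=1, V=1) weight 1/1350
  (Y=1, U=0, W=2, X=1, Z=1, V=2) weight 1/1350
  (Y=1, U=0, W=2, X=1, Z=1, V=3) weight 1/1350
  (Y=1, U=0, W=2, X=2, Z=1, V=1) weight 1/1350
  (Y=1, U=0, W=2, X=2, Z=1, V=2) weight 1/1350
  (Y=1, U=0, W=2, X=2, Z=1, V=3) weight 1/1350
  (Y=1, U=0, W=2, X=3, Z=1, V=1) weight 1/1350
  (Y=1, U=0, W=2, X=3, Z=1, V=2) weight 1/1350
  (Y=2, U=0, W=2, X=1, Z=0, V=1) weight 1/432
  … 27 more
Group by Z:
  weight(Z=0) = 1/16
  weight(Z=1) = 1/30
Total weight = 1/16 + 1/30 = 23/240
P(Z=0 | obs) = 1/16 / 23/240 = 15/23
P(Z=1 | obs) = 1/30 / 23/240 = 8/23

P(Z = 1 | obs) = 8/23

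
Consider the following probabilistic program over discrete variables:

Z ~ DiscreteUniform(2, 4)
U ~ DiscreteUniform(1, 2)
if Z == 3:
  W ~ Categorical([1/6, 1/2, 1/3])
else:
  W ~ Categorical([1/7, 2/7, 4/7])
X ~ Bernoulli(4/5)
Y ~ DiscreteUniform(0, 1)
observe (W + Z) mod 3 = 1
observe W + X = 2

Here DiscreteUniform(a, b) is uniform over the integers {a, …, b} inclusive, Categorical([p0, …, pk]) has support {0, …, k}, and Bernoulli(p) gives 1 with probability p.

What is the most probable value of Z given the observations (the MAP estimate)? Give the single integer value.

Enumerate traces; 8 have nonzero weight after conditioning:
  (Z=2, U=1, W=2, X=0, Y=0) weight 1/105
  (Z=2, U=1, W=2, X=0, Y=1) weight 1/105
  (Z=2, U=2, W=2, X=0, Y=0) weight 1/105
  (Z=2, U=2, W=2, X=0, Y=1) weight 1/105
  (Z=3, U=1, W=1, X=1, Y=0) weight 1/30
  (Z=3, U=1, W=1, X=1, Y=1) weight 1/30
  (Z=3, U=2, W=1, X=1, Y=0) weight 1/30
  (Z=3, U=2, W=1, X=1, Y=1) weight 1/30
Group by Z:
  weight(Z=2) = 4/105
  weight(Z=3) = 2/15
Total weight = 4/105 + 2/15 = 6/35
P(Z=2 | obs) = 4/105 / 6/35 = 2/9
P(Z=3 | obs) = 2/15 / 6/35 = 7/9
argmax = 3

argmax_v P(Z = v | obs) = 3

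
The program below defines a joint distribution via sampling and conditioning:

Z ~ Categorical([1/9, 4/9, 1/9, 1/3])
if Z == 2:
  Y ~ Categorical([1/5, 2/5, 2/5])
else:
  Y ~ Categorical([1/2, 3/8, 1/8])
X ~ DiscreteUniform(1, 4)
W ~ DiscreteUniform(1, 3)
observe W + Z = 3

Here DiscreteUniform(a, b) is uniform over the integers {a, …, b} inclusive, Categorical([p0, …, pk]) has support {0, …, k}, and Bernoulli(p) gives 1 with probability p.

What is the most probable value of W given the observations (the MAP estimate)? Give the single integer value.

Enumerate traces; 36 have nonzero weight after conditioning:
  (Z=0, Y=0, X=1, W=3) weight 1/216
  (Z=0, Y=0, X=2, W=3) weight 1/216
  (Z=0, Y=0, X=3, W=3) weight 1/216
  (Z=0, Y=0, X=4, W=3) weight 1/216
  (Z=0, Y=1, X=1, W=3) weight 1/288
  (Z=0, Y=1, X=2, W=3) weight 1/288
  (Z=0, Y=1, X=3, W=3) weight 1/288
  (Z=0, Y=1, X=4, W=3) weight 1/288
  (Z=1, Y=0, X=1, W=2) weight 1/54
  (Z=2, Y=0, X=1, W=1) weight 1/540
  … 26 more
Group by W:
  weight(W=1) = 1/27
  weight(W=2) = 4/27
  weight(W=3) = 1/27
Total weight = 1/27 + 4/27 + 1/27 = 2/9
P(W=1 | obs) = 1/27 / 2/9 = 1/6
P(W=2 | obs) = 4/27 / 2/9 = 2/3
P(W=3 | obs) = 1/27 / 2/9 = 1/6
argmax = 2

argmax_v P(W = v | obs) = 2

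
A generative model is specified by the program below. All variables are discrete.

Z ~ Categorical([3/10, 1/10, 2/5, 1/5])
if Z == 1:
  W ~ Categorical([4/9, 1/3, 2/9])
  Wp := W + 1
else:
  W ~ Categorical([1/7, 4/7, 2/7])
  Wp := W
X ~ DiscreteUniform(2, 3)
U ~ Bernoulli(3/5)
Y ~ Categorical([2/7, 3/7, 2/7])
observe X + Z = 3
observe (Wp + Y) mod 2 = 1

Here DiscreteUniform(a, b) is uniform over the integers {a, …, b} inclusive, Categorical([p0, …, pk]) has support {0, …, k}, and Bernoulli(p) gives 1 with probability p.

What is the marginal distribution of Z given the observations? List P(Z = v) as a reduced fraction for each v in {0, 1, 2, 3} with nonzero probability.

Enumerate traces; 18 have nonzero weight after conditioning:
  (Z=0, W=0, X=3, U=0, Y=1) weight 9/2450
  (Z=0, W=0, X=3, U=1, Y=1) weight 27/4900
  (Z=0, W=1, X=3, U=0, Y=0) weight 12/1225
  (Z=0, W=1, X=3, U=0, Y=2) weight 12/1225
  (Z=0, W=1, X=3, U=1, Y=0) weight 18/1225
  (Z=0, W=1, X=3, U=1, Y=2) weight 18/1225
  (Z=0, W=2, X=3, U=0, Y=1) weight 9/1225
  (Z=0, W=2, X=3, U=1, Y=1) weight 27/2450
  (Z=1, W=0, X=2, U=0, Y=0) weight 4/1575
  … 9 more
Group by Z:
  weight(Z=0) = 15/196
  weight(Z=1) = 11/420
Total weight = 15/196 + 11/420 = 151/1470
P(Z=0 | obs) = 15/196 / 151/1470 = 225/302
P(Z=1 | obs) = 11/420 / 151/1470 = 77/302

P(Z=0) = 225/302, P(Z=1) = 77/302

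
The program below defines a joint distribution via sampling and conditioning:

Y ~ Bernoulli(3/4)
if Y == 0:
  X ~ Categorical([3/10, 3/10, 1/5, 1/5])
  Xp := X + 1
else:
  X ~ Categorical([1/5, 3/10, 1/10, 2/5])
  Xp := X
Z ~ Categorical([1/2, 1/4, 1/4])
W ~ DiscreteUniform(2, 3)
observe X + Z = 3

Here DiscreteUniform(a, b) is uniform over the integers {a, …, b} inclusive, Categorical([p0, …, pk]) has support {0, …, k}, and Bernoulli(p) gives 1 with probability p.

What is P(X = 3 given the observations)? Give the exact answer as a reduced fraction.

P(X = 3 | obs) = 28/45

Enumerate traces; 12 have nonzero weight after conditioning:
  (Y=0, X=1, Z=2, W=2) weight 3/320
  (Y=0, X=1, Z=2, W=3) weight 3/320
  (Y=0, X=2, Z=1, W=2) weight 1/160
  (Y=0, X=2, Z=1, W=3) weight 1/160
  (Y=0, X=3, Z=0, W=2) weight 1/80
  (Y=0, X=3, Z=0, W=3) weight 1/80
  (Y=1, X=1, Z=2, W=2) weight 9/320
  (Y=1, X=1, Z=2, W=3) weight 9/320
  … 4 more
Group by X:
  weight(X=1) = 3/40
  weight(X=2) = 1/32
  weight(X=3) = 7/40
Total weight = 3/40 + 1/32 + 7/40 = 9/32
P(X=1 | obs) = 3/40 / 9/32 = 4/15
P(X=2 | obs) = 1/32 / 9/32 = 1/9
P(X=3 | obs) = 7/40 / 9/32 = 28/45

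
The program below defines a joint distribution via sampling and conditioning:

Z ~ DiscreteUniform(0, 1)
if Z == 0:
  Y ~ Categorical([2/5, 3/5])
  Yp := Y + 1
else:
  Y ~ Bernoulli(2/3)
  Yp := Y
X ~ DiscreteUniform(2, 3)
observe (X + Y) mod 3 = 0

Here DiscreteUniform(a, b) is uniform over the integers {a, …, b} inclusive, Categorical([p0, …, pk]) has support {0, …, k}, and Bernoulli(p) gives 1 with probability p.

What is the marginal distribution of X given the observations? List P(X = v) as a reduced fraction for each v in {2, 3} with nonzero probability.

P(X=2) = 19/30, P(X=3) = 11/30

Enumerate traces; 4 have nonzero weight after conditioning:
  (Z=0, Y=0, X=3) weight 1/10
  (Z=0, Y=1, X=2) weight 3/20
  (Z=1, Y=0, X=3) weight 1/12
  (Z=1, Y=1, X=2) weight 1/6
Group by X:
  weight(X=2) = 19/60
  weight(X=3) = 11/60
Total weight = 19/60 + 11/60 = 1/2
P(X=2 | obs) = 19/60 / 1/2 = 19/30
P(X=3 | obs) = 11/60 / 1/2 = 11/30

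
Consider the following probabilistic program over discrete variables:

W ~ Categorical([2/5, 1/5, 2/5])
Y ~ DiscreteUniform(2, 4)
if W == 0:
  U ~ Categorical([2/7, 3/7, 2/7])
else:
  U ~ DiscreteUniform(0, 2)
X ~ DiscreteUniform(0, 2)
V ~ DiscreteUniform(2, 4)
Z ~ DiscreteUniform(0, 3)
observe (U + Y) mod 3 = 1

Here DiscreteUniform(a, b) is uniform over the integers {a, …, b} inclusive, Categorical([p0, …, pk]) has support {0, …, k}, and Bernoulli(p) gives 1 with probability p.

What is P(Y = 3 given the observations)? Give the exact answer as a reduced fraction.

Enumerate traces; 324 have nonzero weight after conditioning:
  (W=0, Y=2, U=2, X=0, V=2, Z=0) weight 1/945
  (W=0, Y=2, U=2, X=0, V=2, Z=1) weight 1/945
  (W=0, Y=2, U=2, X=0, V=2, Z=2) weight 1/945
  (W=0, Y=2, U=2, X=0, V=2, Z=3) weight 1/945
  (W=0, Y=2, U=2, X=0, V=3, Z=0) weight 1/945
  (W=0, Y=2, U=2, X=0, V=3, Z=1) weight 1/945
  (W=0, Y=2, U=2, X=0, V=3, Z=2) weight 1/945
  (W=0, Y=2, U=2, X=0, V=3, Z=3) weight 1/945
  (W=0, Y=3, U=1, X=0, V=2, Z=0) weight 1/630
  (W=0, Y=4, U=0, X=0, V=2, Z=0) weight 1/945
  … 314 more
Group by Y:
  weight(Y=2) = 11/105
  weight(Y=3) = 13/105
  weight(Y=4) = 11/105
Total weight = 11/105 + 13/105 + 11/105 = 1/3
P(Y=2 | obs) = 11/105 / 1/3 = 11/35
P(Y=3 | obs) = 13/105 / 1/3 = 13/35
P(Y=4 | obs) = 11/105 / 1/3 = 11/35

P(Y = 3 | obs) = 13/35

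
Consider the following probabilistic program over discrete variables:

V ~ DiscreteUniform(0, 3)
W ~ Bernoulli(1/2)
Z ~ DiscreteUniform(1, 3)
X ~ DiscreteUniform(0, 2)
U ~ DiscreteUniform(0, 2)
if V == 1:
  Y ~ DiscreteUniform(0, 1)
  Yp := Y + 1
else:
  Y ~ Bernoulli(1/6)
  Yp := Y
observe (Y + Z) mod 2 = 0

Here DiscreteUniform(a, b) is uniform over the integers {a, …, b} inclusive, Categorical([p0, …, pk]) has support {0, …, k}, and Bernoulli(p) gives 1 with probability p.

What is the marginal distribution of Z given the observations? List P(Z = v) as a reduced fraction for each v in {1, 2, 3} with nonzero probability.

P(Z=1) = 1/5, P(Z=2) = 3/5, P(Z=3) = 1/5

Enumerate traces; 216 have nonzero weight after conditioning:
  (V=0, W=0, Z=1, X=0, U=0, Y=1) weight 1/1296
  (V=0, W=0, Z=1, X=0, U=1, Y=1) weight 1/1296
  (V=0, W=0, Z=1, X=0, U=2, Y=1) weight 1/1296
  (V=0, W=0, Z=1, X=1, U=0, Y=1) weight 1/1296
  (V=0, W=0, Z=1, X=1, U=1, Y=1) weight 1/1296
  (V=0, W=0, Z=1, X=1, U=2, Y=1) weight 1/1296
  (V=0, W=0, Z=1, X=2, U=0, Y=1) weight 1/1296
  (V=0, W=0, Z=1, X=2, U=1, Y=1) weight 1/1296
  (V=0, W=0, Z=2, X=0, U=0, Y=0) weight 5/1296
  (V=0, W=0, Z=3, X=0, U=0, Y=1) weight 1/1296
  … 206 more
Group by Z:
  weight(Z=1) = 1/12
  weight(Z=2) = 1/4
  weight(Z=3) = 1/12
Total weight = 1/12 + 1/4 + 1/12 = 5/12
P(Z=1 | obs) = 1/12 / 5/12 = 1/5
P(Z=2 | obs) = 1/4 / 5/12 = 3/5
P(Z=3 | obs) = 1/12 / 5/12 = 1/5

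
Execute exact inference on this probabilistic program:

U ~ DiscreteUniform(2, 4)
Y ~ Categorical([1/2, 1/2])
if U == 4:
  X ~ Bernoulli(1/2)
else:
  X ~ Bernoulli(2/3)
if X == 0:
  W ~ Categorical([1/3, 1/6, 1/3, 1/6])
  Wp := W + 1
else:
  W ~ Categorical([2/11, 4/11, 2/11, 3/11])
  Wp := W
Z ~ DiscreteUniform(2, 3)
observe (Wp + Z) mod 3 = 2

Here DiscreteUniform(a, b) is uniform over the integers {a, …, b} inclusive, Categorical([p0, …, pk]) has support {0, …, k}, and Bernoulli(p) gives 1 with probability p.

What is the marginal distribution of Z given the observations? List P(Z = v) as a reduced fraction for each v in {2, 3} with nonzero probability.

P(Z=2) = 44/63, P(Z=3) = 19/63

Enumerate traces; 30 have nonzero weight after conditioning:
  (U=2, Y=0, X=0, W=1, Z=3) weight 1/216
  (U=2, Y=0, X=0, W=2, Z=2) weight 1/108
  (U=2, Y=0, X=1, W=0, Z=2) weight 1/99
  (U=2, Y=0, X=1, W=2, Z=3) weight 1/99
  (U=2, Y=0, X=1, W=3, Z=2) weight 1/66
  (U=2, Y=1, X=0, W=1, Z=3) weight 1/216
  (U=2, Y=1, X=0, W=2, Z=2) weight 1/108
  (U=2, Y=1, X=1, W=0, Z=2) weight 1/99
  … 22 more
Group by Z:
  weight(Z=2) = 11/54
  weight(Z=3) = 19/216
Total weight = 11/54 + 19/216 = 7/24
P(Z=2 | obs) = 11/54 / 7/24 = 44/63
P(Z=3 | obs) = 19/216 / 7/24 = 19/63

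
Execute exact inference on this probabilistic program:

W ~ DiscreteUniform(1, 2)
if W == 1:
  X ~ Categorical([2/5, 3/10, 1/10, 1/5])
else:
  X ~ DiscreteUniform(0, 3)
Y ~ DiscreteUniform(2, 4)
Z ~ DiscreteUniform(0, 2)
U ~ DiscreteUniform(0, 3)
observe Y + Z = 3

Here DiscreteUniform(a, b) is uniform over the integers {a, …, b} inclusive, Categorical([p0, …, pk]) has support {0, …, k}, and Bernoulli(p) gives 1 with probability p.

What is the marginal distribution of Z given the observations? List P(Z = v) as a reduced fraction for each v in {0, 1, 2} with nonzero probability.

P(Z=0) = 1/2, P(Z=1) = 1/2

Enumerate traces; 64 have nonzero weight after conditioning:
  (W=1, X=0, Y=2, Z=1, U=0) weight 1/180
  (W=1, X=0, Y=2, Z=1, U=1) weight 1/180
  (W=1, X=0, Y=2, Z=1, U=2) weight 1/180
  (W=1, X=0, Y=2, Z=1, U=3) weight 1/180
  (W=1, X=0, Y=3, Z=0, U=0) weight 1/180
  (W=1, X=0, Y=3, Z=0, U=1) weight 1/180
  (W=1, X=0, Y=3, Z=0, U=2) weight 1/180
  (W=1, X=0, Y=3, Z=0, U=3) weight 1/180
  … 56 more
Group by Z:
  weight(Z=0) = 1/9
  weight(Z=1) = 1/9
Total weight = 1/9 + 1/9 = 2/9
P(Z=0 | obs) = 1/9 / 2/9 = 1/2
P(Z=1 | obs) = 1/9 / 2/9 = 1/2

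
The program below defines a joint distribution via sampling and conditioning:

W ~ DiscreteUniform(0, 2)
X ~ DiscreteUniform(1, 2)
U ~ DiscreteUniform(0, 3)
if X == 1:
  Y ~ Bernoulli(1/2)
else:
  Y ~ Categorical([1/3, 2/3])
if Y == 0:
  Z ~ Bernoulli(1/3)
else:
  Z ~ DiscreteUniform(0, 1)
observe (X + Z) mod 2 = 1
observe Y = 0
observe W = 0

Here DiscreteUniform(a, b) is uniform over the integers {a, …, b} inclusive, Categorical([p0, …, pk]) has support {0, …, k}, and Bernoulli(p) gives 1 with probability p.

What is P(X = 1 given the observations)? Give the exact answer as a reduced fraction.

P(X = 1 | obs) = 3/4

Enumerate traces; 8 have nonzero weight after conditioning:
  (W=0, X=1, U=0, Y=0, Z=0) weight 1/72
  (W=0, X=1, U=1, Y=0, Z=0) weight 1/72
  (W=0, X=1, U=2, Y=0, Z=0) weight 1/72
  (W=0, X=1, U=3, Y=0, Z=0) weight 1/72
  (W=0, X=2, U=0, Y=0, Z=1) weight 1/216
  (W=0, X=2, U=1, Y=0, Z=1) weight 1/216
  (W=0, X=2, U=2, Y=0, Z=1) weight 1/216
  (W=0, X=2, U=3, Y=0, Z=1) weight 1/216
Group by X:
  weight(X=1) = 1/18
  weight(X=2) = 1/54
Total weight = 1/18 + 1/54 = 2/27
P(X=1 | obs) = 1/18 / 2/27 = 3/4
P(X=2 | obs) = 1/54 / 2/27 = 1/4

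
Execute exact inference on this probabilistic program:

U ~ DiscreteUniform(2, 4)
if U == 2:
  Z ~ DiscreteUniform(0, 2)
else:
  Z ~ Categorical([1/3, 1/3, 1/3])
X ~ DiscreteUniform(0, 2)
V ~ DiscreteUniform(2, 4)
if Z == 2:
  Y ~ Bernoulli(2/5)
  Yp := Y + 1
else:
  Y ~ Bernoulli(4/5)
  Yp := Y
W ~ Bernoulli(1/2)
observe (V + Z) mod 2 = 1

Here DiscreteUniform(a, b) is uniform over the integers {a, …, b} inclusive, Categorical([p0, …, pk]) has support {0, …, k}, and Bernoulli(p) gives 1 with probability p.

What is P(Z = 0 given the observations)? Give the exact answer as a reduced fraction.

Enumerate traces; 144 have nonzero weight after conditioning:
  (U=2, Z=0, X=0, V=3, Y=0, W=0) weight 1/810
  (U=2, Z=0, X=0, V=3, Y=0, W=1) weight 1/810
  (U=2, Z=0, X=0, V=3, Y=1, W=0) weight 2/405
  (U=2, Z=0, X=0, V=3, Y=1, W=1) weight 2/405
  (U=2, Z=0, X=1, V=3, Y=0, W=0) weight 1/810
  (U=2, Z=0, X=1, V=3, Y=0, W=1) weight 1/810
  (U=2, Z=0, X=1, V=3, Y=1, W=0) weight 2/405
  (U=2, Z=0, X=1, V=3, Y=1, W=1) weight 2/405
  (U=2, Z=1, X=0, V=2, Y=0, W=0) weight 1/810
  (U=2, Z=2, X=0, V=3, Y=0, W=0) weight 1/270
  … 134 more
Group by Z:
  weight(Z=0) = 1/9
  weight(Z=1) = 2/9
  weight(Z=2) = 1/9
Total weight = 1/9 + 2/9 + 1/9 = 4/9
P(Z=0 | obs) = 1/9 / 4/9 = 1/4
P(Z=1 | obs) = 2/9 / 4/9 = 1/2
P(Z=2 | obs) = 1/9 / 4/9 = 1/4

P(Z = 0 | obs) = 1/4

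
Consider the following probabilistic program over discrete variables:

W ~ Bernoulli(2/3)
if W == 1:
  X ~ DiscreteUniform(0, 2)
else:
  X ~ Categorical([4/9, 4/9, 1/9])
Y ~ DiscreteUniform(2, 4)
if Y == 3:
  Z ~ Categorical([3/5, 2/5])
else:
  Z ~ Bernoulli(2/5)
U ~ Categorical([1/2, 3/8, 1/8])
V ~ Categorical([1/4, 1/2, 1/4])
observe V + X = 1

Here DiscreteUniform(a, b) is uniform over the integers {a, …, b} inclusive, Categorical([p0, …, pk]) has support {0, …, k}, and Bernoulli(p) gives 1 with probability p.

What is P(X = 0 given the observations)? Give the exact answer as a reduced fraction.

P(X = 0 | obs) = 2/3

Enumerate traces; 72 have nonzero weight after conditioning:
  (W=0, X=0, Y=2, Z=0, U=0, V=1) weight 1/135
  (W=0, X=0, Y=2, Z=0, U=1, V=1) weight 1/180
  (W=0, X=0, Y=2, Z=0, U=2, V=1) weight 1/540
  (W=0, X=0, Y=2, Z=1, U=0, V=1) weight 2/405
  (W=0, X=0, Y=2, Z=1, U=1, V=1) weight 1/270
  (W=0, X=0, Y=2, Z=1, U=2, V=1) weight 1/810
  (W=0, X=0, Y=3, Z=0, U=0, V=1) weight 1/135
  (W=0, X=0, Y=3, Z=0, U=1, V=1) weight 1/180
  (W=0, X=1, Y=2, Z=0, U=0, V=0) weight 1/270
  … 63 more
Group by X:
  weight(X=0) = 5/27
  weight(X=1) = 5/54
Total weight = 5/27 + 5/54 = 5/18
P(X=0 | obs) = 5/27 / 5/18 = 2/3
P(X=1 | obs) = 5/54 / 5/18 = 1/3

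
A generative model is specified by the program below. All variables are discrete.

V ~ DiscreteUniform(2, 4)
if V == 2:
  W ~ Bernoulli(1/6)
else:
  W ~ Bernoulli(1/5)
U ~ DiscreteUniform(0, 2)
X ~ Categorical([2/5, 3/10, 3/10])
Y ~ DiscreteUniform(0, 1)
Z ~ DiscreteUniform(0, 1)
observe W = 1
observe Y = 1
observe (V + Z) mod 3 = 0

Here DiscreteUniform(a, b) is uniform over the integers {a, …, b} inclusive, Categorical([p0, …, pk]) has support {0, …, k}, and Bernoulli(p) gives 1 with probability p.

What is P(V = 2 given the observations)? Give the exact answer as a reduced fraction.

P(V = 2 | obs) = 5/11

Enumerate traces; 18 have nonzero weight after conditioning:
  (V=2, W=1, U=0, X=0, Y=1, Z=1) weight 1/540
  (V=2, W=1, U=0, X=1, Y=1, Z=1) weight 1/720
  (V=2, W=1, U=0, X=2, Y=1, Z=1) weight 1/720
  (V=2, W=1, U=1, X=0, Y=1, Z=1) weight 1/540
  (V=2, W=1, U=1, X=1, Y=1, Z=1) weight 1/720
  (V=2, W=1, U=1, X=2, Y=1, Z=1) weight 1/720
  (V=2, W=1, U=2, X=0, Y=1, Z=1) weight 1/540
  (V=2, W=1, U=2, X=1, Y=1, Z=1) weight 1/720
  (V=3, W=1, U=0, X=0, Y=1, Z=0) weight 1/450
  … 9 more
Group by V:
  weight(V=2) = 1/72
  weight(V=3) = 1/60
Total weight = 1/72 + 1/60 = 11/360
P(V=2 | obs) = 1/72 / 11/360 = 5/11
P(V=3 | obs) = 1/60 / 11/360 = 6/11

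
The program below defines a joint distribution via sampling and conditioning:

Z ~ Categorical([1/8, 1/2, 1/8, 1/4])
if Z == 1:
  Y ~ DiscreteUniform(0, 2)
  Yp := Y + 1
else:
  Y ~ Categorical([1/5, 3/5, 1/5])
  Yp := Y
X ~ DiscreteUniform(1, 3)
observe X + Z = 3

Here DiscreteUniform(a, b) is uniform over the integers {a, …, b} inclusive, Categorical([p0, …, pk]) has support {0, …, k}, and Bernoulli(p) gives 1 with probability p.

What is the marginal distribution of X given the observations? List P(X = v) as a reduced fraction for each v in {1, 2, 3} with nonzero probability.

Enumerate traces; 9 have nonzero weight after conditioning:
  (Z=0, Y=0, X=3) weight 1/120
  (Z=0, Y=1, X=3) weight 1/40
  (Z=0, Y=2, X=3) weight 1/120
  (Z=1, Y=0, X=2) weight 1/18
  (Z=1, Y=1, X=2) weight 1/18
  (Z=1, Y=2, X=2) weight 1/18
  (Z=2, Y=0, X=1) weight 1/120
  (Z=2, Y=1, X=1) weight 1/40
  … 1 more
Group by X:
  weight(X=1) = 1/24
  weight(X=2) = 1/6
  weight(X=3) = 1/24
Total weight = 1/24 + 1/6 + 1/24 = 1/4
P(X=1 | obs) = 1/24 / 1/4 = 1/6
P(X=2 | obs) = 1/6 / 1/4 = 2/3
P(X=3 | obs) = 1/24 / 1/4 = 1/6

P(X=1) = 1/6, P(X=2) = 2/3, P(X=3) = 1/6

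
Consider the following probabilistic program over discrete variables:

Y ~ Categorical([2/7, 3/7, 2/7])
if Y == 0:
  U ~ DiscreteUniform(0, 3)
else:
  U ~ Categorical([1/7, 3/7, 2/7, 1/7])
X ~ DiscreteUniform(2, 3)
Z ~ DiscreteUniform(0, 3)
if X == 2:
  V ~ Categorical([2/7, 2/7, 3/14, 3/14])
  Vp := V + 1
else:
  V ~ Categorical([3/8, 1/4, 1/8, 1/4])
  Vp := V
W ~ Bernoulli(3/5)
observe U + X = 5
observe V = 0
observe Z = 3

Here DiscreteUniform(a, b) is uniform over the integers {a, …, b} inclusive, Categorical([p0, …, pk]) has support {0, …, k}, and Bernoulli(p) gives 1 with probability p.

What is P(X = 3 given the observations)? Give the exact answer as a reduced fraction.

P(X = 3 | obs) = 567/839

Enumerate traces; 12 have nonzero weight after conditioning:
  (Y=0, U=2, X=3, Z=3, V=0, W=0) weight 3/2240
  (Y=0, U=2, X=3, Z=3, V=0, W=1) weight 9/4480
  (Y=0, U=3, X=2, Z=3, V=0, W=0) weight 1/980
  (Y=0, U=3, X=2, Z=3, V=0, W=1) weight 3/1960
  (Y=1, U=2, X=3, Z=3, V=0, W=0) weight 9/3920
  (Y=1, U=2, X=3, Z=3, V=0, W=1) weight 27/7840
  (Y=1, U=3, X=2, Z=3, V=0, W=0) weight 3/3430
  (Y=1, U=3, X=2, Z=3, V=0, W=1) weight 9/6860
  … 4 more
Group by X:
  weight(X=2) = 17/2744
  weight(X=3) = 81/6272
Total weight = 17/2744 + 81/6272 = 839/43904
P(X=2 | obs) = 17/2744 / 839/43904 = 272/839
P(X=3 | obs) = 81/6272 / 839/43904 = 567/839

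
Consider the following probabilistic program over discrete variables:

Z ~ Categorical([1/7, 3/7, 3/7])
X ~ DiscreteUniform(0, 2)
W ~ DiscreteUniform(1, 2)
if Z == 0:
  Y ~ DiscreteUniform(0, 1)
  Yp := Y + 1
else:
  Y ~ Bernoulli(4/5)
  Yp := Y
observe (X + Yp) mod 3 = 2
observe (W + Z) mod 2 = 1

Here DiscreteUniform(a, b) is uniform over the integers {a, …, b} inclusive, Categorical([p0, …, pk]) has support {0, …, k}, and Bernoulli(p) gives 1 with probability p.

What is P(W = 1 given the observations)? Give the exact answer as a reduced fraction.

P(W = 1 | obs) = 4/7

Enumerate traces; 6 have nonzero weight after conditioning:
  (Z=0, X=0, W=1, Y=1) weight 1/84
  (Z=0, X=1, W=1, Y=0) weight 1/84
  (Z=1, X=1, W=2, Y=1) weight 2/35
  (Z=1, X=2, W=2, Y=0) weight 1/70
  (Z=2, X=1, W=1, Y=1) weight 2/35
  (Z=2, X=2, W=1, Y=0) weight 1/70
Group by W:
  weight(W=1) = 2/21
  weight(W=2) = 1/14
Total weight = 2/21 + 1/14 = 1/6
P(W=1 | obs) = 2/21 / 1/6 = 4/7
P(W=2 | obs) = 1/14 / 1/6 = 3/7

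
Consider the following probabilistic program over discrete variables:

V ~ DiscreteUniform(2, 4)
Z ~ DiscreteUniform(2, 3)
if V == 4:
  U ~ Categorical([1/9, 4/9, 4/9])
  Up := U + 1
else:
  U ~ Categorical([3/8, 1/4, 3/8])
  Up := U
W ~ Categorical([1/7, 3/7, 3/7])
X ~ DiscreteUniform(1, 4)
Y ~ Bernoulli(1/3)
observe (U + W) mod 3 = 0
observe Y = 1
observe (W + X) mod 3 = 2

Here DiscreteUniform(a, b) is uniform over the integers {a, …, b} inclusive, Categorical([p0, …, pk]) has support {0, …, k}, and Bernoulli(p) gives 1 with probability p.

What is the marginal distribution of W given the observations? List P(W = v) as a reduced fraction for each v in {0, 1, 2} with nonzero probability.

P(W=0) = 31/391, P(W=1) = 258/391, P(W=2) = 6/23

Enumerate traces; 24 have nonzero weight after conditioning:
  (V=2, Z=2, U=0, W=0, X=2, Y=1) weight 1/1344
  (V=2, Z=2, U=1, W=2, X=3, Y=1) weight 1/672
  (V=2, Z=2, U=2, W=1, X=1, Y=1) weight 1/448
  (V=2, Z=2, U=2, W=1, X=4, Y=1) weight 1/448
  (V=2, Z=3, U=0, W=0, X=2, Y=1) weight 1/1344
  (V=2, Z=3, U=1, W=2, X=3, Y=1) weight 1/672
  (V=2, Z=3, U=2, W=1, X=1, Y=1) weight 1/448
  (V=2, Z=3, U=2, W=1, X=4, Y=1) weight 1/448
  … 16 more
Group by W:
  weight(W=0) = 31/9072
  weight(W=1) = 43/1512
  weight(W=2) = 17/1512
Total weight = 31/9072 + 43/1512 + 17/1512 = 391/9072
P(W=0 | obs) = 31/9072 / 391/9072 = 31/391
P(W=1 | obs) = 43/1512 / 391/9072 = 258/391
P(W=2 | obs) = 17/1512 / 391/9072 = 6/23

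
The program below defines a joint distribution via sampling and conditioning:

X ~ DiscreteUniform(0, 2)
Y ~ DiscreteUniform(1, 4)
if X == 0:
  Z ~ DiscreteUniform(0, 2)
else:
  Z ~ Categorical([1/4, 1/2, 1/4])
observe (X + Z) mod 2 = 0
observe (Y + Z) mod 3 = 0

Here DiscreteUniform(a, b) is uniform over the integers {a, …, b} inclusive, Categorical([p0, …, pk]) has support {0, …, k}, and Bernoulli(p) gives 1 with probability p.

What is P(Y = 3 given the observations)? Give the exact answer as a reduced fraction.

Enumerate traces; 7 have nonzero weight after conditioning:
  (X=0, Y=1, Z=2) weight 1/36
  (X=0, Y=3, Z=0) weight 1/36
  (X=0, Y=4, Z=2) weight 1/36
  (X=1, Y=2, Z=1) weight 1/24
  (X=2, Y=1, Z=2) weight 1/48
  (X=2, Y=3, Z=0) weight 1/48
  (X=2, Y=4, Z=2) weight 1/48
Group by Y:
  weight(Y=1) = 7/144
  weight(Y=2) = 1/24
  weight(Y=3) = 7/144
  weight(Y=4) = 7/144
Total weight = 7/144 + 1/24 + 7/144 + 7/144 = 3/16
P(Y=1 | obs) = 7/144 / 3/16 = 7/27
P(Y=2 | obs) = 1/24 / 3/16 = 2/9
P(Y=3 | obs) = 7/144 / 3/16 = 7/27
P(Y=4 | obs) = 7/144 / 3/16 = 7/27

P(Y = 3 | obs) = 7/27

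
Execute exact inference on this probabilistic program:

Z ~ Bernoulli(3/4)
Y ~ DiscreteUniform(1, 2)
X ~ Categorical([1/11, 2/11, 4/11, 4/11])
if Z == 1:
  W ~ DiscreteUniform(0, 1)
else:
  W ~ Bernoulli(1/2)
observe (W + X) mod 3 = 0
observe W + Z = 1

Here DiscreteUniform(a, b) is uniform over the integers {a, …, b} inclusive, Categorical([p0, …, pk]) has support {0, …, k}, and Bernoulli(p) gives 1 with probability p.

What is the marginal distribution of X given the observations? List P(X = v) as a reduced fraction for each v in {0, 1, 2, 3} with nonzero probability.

P(X=0) = 3/19, P(X=2) = 4/19, P(X=3) = 12/19

Enumerate traces; 6 have nonzero weight after conditioning:
  (Z=0, Y=1, X=2, W=1) weight 1/44
  (Z=0, Y=2, X=2, W=1) weight 1/44
  (Z=1, Y=1, X=0, W=0) weight 3/176
  (Z=1, Y=1, X=3, W=0) weight 3/44
  (Z=1, Y=2, X=0, W=0) weight 3/176
  (Z=1, Y=2, X=3, W=0) weight 3/44
Group by X:
  weight(X=0) = 3/88
  weight(X=2) = 1/22
  weight(X=3) = 3/22
Total weight = 3/88 + 1/22 + 3/22 = 19/88
P(X=0 | obs) = 3/88 / 19/88 = 3/19
P(X=2 | obs) = 1/22 / 19/88 = 4/19
P(X=3 | obs) = 3/22 / 19/88 = 12/19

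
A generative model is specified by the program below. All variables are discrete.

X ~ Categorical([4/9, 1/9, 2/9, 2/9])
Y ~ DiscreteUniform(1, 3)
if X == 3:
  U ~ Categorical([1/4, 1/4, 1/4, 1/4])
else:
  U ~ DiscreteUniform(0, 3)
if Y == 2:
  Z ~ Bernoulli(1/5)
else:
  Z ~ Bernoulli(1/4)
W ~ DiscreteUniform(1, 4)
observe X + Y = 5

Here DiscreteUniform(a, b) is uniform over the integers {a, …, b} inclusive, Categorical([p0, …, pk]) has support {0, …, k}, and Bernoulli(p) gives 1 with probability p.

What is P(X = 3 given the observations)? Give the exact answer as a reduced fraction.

P(X = 3 | obs) = 1/2

Enumerate traces; 64 have nonzero weight after conditioning:
  (X=2, Y=3, U=0, Z=0, W=1) weight 1/288
  (X=2, Y=3, U=0, Z=0, W=2) weight 1/288
  (X=2, Y=3, U=0, Z=0, W=3) weight 1/288
  (X=2, Y=3, U=0, Z=0, W=4) weight 1/288
  (X=2, Y=3, U=0, Z=1, W=1) weight 1/864
  (X=2, Y=3, U=0, Z=1, W=2) weight 1/864
  (X=2, Y=3, U=0, Z=1, W=3) weight 1/864
  (X=2, Y=3, U=0, Z=1, W=4) weight 1/864
  (X=3, Y=2, U=0, Z=0, W=1) weight 1/270
  … 55 more
Group by X:
  weight(X=2) = 2/27
  weight(X=3) = 2/27
Total weight = 2/27 + 2/27 = 4/27
P(X=2 | obs) = 2/27 / 4/27 = 1/2
P(X=3 | obs) = 2/27 / 4/27 = 1/2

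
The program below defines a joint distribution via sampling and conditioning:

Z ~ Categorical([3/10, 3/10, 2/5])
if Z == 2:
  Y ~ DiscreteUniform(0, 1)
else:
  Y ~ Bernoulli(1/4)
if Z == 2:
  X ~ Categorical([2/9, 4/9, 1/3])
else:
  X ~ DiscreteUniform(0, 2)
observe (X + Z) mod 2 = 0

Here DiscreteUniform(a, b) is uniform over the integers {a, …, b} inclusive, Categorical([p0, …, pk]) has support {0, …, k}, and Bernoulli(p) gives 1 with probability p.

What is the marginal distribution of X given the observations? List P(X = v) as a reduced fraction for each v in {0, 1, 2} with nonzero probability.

Enumerate traces; 10 have nonzero weight after conditioning:
  (Z=0, Y=0, X=0) weight 3/40
  (Z=0, Y=0, X=2) weight 3/40
  (Z=0, Y=1, X=0) weight 1/40
  (Z=0, Y=1, X=2) weight 1/40
  (Z=1, Y=0, X=1) weight 3/40
  (Z=1, Y=1, X=1) weight 1/40
  (Z=2, Y=0, X=0) weight 2/45
  (Z=2, Y=0, X=2) weight 1/15
  … 2 more
Group by X:
  weight(X=0) = 17/90
  weight(X=1) = 1/10
  weight(X=2) = 7/30
Total weight = 17/90 + 1/10 + 7/30 = 47/90
P(X=0 | obs) = 17/90 / 47/90 = 17/47
P(X=1 | obs) = 1/10 / 47/90 = 9/47
P(X=2 | obs) = 7/30 / 47/90 = 21/47

P(X=0) = 17/47, P(X=1) = 9/47, P(X=2) = 21/47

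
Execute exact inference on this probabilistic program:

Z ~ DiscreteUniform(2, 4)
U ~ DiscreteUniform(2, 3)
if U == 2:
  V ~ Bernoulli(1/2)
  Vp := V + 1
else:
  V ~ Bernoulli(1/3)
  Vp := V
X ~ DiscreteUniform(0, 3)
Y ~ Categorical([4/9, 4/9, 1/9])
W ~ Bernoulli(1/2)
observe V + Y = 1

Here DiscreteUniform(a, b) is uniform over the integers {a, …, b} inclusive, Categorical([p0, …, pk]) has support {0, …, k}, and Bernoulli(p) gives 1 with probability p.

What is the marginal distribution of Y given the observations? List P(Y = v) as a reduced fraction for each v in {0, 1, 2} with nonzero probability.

P(Y=0) = 5/12, P(Y=1) = 7/12

Enumerate traces; 96 have nonzero weight after conditioning:
  (Z=2, U=2, V=0, X=0, Y=1, W=0) weight 1/216
  (Z=2, U=2, V=0, X=0, Y=1, W=1) weight 1/216
  (Z=2, U=2, V=0, X=1, Y=1, W=0) weight 1/216
  (Z=2, U=2, V=0, X=1, Y=1, W=1) weight 1/216
  (Z=2, U=2, V=0, X=2, Y=1, W=0) weight 1/216
  (Z=2, U=2, V=0, X=2, Y=1, W=1) weight 1/216
  (Z=2, U=2, V=0, X=3, Y=1, W=0) weight 1/216
  (Z=2, U=2, V=0, X=3, Y=1, W=1) weight 1/216
  (Z=2, U=2, V=1, X=0, Y=0, W=0) weight 1/216
  … 87 more
Group by Y:
  weight(Y=0) = 5/27
  weight(Y=1) = 7/27
Total weight = 5/27 + 7/27 = 4/9
P(Y=0 | obs) = 5/27 / 4/9 = 5/12
P(Y=1 | obs) = 7/27 / 4/9 = 7/12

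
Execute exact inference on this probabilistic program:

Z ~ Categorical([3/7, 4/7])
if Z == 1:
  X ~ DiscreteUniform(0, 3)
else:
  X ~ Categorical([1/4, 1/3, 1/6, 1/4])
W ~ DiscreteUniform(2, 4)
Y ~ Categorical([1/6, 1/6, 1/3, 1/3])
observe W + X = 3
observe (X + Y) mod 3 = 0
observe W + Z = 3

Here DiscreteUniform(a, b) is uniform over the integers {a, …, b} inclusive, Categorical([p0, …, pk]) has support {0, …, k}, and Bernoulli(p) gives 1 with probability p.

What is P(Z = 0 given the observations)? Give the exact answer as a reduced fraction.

P(Z = 0 | obs) = 9/17

Enumerate traces; 3 have nonzero weight after conditioning:
  (Z=0, X=0, W=3, Y=0) weight 1/168
  (Z=0, X=0, W=3, Y=3) weight 1/84
  (Z=1, X=1, W=2, Y=2) weight 1/63
Group by Z:
  weight(Z=0) = 1/56
  weight(Z=1) = 1/63
Total weight = 1/56 + 1/63 = 17/504
P(Z=0 | obs) = 1/56 / 17/504 = 9/17
P(Z=1 | obs) = 1/63 / 17/504 = 8/17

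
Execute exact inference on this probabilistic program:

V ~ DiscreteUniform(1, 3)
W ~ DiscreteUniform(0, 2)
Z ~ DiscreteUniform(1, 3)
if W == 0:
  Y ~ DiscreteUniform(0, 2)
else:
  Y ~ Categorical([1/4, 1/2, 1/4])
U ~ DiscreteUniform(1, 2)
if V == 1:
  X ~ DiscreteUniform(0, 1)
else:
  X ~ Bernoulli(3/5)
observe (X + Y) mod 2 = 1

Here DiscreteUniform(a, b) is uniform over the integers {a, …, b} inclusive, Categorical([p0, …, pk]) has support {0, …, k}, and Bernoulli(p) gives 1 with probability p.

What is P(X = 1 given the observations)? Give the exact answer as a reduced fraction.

P(X = 1 | obs) = 85/137

Enumerate traces; 162 have nonzero weight after conditioning:
  (V=1, W=0, Z=1, Y=0, U=1, X=1) weight 1/324
  (V=1, W=0, Z=1, Y=0, U=2, X=1) weight 1/324
  (V=1, W=0, Z=1, Y=1, U=1, X=0) weight 1/324
  (V=1, W=0, Z=1, Y=1, U=2, X=0) weight 1/324
  (V=1, W=0, Z=1, Y=2, U=1, X=1) weight 1/324
  (V=1, W=0, Z=1, Y=2, U=2, X=1) weight 1/324
  (V=1, W=0, Z=2, Y=0, U=1, X=1) weight 1/324
  (V=1, W=0, Z=2, Y=0, U=2, X=1) weight 1/324
  … 154 more
Group by X:
  weight(X=0) = 26/135
  weight(X=1) = 17/54
Total weight = 26/135 + 17/54 = 137/270
P(X=0 | obs) = 26/135 / 137/270 = 52/137
P(X=1 | obs) = 17/54 / 137/270 = 85/137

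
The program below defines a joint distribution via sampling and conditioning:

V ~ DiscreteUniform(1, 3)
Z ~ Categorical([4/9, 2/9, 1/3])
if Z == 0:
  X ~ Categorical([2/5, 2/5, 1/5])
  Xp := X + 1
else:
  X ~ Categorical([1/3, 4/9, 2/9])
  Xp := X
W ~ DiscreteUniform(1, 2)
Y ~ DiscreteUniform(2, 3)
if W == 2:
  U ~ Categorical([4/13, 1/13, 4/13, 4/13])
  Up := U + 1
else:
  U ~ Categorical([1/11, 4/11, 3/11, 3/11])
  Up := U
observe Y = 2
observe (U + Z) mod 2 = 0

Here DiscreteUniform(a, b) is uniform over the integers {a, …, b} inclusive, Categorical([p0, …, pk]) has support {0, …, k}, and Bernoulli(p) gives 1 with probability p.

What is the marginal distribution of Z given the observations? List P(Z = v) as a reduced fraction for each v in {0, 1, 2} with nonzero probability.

Enumerate traces; 108 have nonzero weight after conditioning:
  (V=1, Z=0, X=0, W=1, Y=2, U=0) weight 2/1485
  (V=1, Z=0, X=0, W=1, Y=2, U=2) weight 2/495
  (V=1, Z=0, X=0, W=2, Y=2, U=0) weight 8/1755
  (V=1, Z=0, X=0, W=2, Y=2, U=2) weight 8/1755
  (V=1, Z=0, X=1, W=1, Y=2, U=0) weight 2/1485
  (V=1, Z=0, X=1, W=1, Y=2, U=2) weight 2/495
  (V=1, Z=0, X=1, W=2, Y=2, U=0) weight 8/1755
  (V=1, Z=0, X=1, W=2, Y=2, U=2) weight 8/1755
  (V=1, Z=1, X=0, W=1, Y=2, U=1) weight 2/891
  (V=1, Z=2, X=0, W=1, Y=2, U=0) weight 1/1188
  … 98 more
Group by Z:
  weight(Z=0) = 140/1287
  weight(Z=1) = 73/1287
  weight(Z=2) = 35/429
Total weight = 140/1287 + 73/1287 + 35/429 = 106/429
P(Z=0 | obs) = 140/1287 / 106/429 = 70/159
P(Z=1 | obs) = 73/1287 / 106/429 = 73/318
P(Z=2 | obs) = 35/429 / 106/429 = 35/106

P(Z=0) = 70/159, P(Z=1) = 73/318, P(Z=2) = 35/106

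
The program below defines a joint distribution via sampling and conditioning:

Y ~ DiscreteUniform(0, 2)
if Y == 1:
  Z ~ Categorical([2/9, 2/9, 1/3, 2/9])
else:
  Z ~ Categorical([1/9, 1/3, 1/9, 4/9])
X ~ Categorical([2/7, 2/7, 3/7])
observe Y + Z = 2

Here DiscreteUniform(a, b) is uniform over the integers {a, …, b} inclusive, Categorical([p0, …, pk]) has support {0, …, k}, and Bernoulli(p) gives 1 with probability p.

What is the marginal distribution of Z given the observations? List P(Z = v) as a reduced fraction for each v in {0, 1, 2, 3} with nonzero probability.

P(Z=0) = 1/4, P(Z=1) = 1/2, P(Z=2) = 1/4

Enumerate traces; 9 have nonzero weight after conditioning:
  (Y=0, Z=2, X=0) weight 2/189
  (Y=0, Z=2, X=1) weight 2/189
  (Y=0, Z=2, X=2) weight 1/63
  (Y=1, Z=1, X=0) weight 4/189
  (Y=1, Z=1, X=1) weight 4/189
  (Y=1, Z=1, X=2) weight 2/63
  (Y=2, Z=0, X=0) weight 2/189
  (Y=2, Z=0, X=1) weight 2/189
  … 1 more
Group by Z:
  weight(Z=0) = 1/27
  weight(Z=1) = 2/27
  weight(Z=2) = 1/27
Total weight = 1/27 + 2/27 + 1/27 = 4/27
P(Z=0 | obs) = 1/27 / 4/27 = 1/4
P(Z=1 | obs) = 2/27 / 4/27 = 1/2
P(Z=2 | obs) = 1/27 / 4/27 = 1/4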